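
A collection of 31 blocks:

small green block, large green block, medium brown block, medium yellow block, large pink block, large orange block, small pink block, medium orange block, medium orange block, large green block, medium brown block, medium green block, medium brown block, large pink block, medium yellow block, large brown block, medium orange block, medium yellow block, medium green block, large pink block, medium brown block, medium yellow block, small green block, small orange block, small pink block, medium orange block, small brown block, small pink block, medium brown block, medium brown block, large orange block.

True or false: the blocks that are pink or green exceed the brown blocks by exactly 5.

False

There are 12 blocks that are pink or green.
There are 8 brown blocks.
The claim requires 12 − 8 (= 4) to equal 5, which does not hold.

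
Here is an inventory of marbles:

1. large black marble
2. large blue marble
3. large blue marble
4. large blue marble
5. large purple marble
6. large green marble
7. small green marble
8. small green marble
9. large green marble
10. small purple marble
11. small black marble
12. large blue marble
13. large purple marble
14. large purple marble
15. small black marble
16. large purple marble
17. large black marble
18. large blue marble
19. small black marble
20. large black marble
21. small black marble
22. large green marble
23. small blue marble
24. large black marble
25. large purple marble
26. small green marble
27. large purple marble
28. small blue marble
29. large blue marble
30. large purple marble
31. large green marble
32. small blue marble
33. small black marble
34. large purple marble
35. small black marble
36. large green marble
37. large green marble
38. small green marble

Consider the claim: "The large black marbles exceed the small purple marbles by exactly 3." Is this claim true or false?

True

|large black marbles| = 4.
|small purple marbles| = 1.
The claim requires 4 − 1 (= 3) to equal 3, which holds.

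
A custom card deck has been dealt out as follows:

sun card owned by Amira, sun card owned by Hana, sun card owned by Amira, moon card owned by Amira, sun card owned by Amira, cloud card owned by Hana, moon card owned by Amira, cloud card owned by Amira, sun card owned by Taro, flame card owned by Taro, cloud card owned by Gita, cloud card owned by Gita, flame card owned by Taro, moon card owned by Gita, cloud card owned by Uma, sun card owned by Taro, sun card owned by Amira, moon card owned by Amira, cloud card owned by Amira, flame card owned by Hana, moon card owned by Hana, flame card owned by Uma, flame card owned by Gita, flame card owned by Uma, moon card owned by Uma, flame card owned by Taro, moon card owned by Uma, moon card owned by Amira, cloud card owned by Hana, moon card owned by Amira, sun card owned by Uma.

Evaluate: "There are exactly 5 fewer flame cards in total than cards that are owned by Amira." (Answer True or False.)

False

|flame cards| = 7.
|cards owned by Amira| = 11.
The claim requires 11 − 7 (= 4) to equal 5, which does not hold.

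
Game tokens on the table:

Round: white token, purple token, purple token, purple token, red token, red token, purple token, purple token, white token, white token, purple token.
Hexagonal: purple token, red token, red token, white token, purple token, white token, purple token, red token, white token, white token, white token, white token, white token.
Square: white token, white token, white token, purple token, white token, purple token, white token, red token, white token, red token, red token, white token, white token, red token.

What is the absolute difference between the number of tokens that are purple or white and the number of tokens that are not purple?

2

tokens that are purple or white: 29. tokens that are not purple: 27.
|29 − 27| = 29 − 27 = 2.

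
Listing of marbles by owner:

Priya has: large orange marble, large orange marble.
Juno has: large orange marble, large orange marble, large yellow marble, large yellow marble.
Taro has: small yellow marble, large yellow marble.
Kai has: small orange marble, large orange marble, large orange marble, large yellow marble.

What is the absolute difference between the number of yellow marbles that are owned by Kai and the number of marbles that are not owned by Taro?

9

yellow marbles owned by Kai: 1. marbles that are not owned by Taro: 10.
|1 − 10| = 10 − 1 = 9.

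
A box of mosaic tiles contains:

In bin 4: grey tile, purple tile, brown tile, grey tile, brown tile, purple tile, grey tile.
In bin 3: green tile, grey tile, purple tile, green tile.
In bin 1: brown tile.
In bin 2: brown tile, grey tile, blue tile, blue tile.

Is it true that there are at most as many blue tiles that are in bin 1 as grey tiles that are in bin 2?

There are 0 blue tiles in bin 1.
There is 1 grey tile in bin 2.
The claim requires 0 ≤ 1, which holds.

True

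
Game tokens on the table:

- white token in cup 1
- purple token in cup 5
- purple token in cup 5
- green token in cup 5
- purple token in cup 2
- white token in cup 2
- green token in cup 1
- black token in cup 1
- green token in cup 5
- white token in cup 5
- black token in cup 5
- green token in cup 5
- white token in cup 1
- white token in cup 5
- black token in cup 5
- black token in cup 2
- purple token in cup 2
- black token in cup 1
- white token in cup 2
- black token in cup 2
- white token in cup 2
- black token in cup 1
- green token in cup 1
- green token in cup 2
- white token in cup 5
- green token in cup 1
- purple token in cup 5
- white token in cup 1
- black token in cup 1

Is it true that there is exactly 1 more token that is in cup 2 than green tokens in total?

|tokens in cup 2| = 8.
|green tokens| = 7.
The claim requires 8 − 7 (= 1) to equal 1, which holds.

True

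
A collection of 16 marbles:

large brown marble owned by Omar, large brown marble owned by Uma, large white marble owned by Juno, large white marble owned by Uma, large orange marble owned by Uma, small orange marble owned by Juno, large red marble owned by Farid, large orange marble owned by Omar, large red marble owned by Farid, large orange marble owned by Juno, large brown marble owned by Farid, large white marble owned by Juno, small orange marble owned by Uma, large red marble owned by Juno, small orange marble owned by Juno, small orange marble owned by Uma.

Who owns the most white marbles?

Counts by owner (restricted to white marbles): Juno→2, Uma→1, Farid→0, Omar→0.
The maximum is 2, held uniquely by Juno.

Juno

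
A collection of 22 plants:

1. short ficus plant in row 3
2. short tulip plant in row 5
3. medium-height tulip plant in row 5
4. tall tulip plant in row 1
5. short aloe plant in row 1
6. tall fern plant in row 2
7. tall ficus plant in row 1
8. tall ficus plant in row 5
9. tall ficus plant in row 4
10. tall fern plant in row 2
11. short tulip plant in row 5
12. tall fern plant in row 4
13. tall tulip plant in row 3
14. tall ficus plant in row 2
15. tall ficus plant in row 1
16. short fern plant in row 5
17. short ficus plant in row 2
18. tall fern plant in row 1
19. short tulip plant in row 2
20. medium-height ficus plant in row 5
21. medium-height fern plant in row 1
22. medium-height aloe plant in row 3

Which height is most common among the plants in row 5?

short

Counts by height (restricted to plants in row 5): short 3, medium-height 2, tall 1.
The maximum is 3, held uniquely by short.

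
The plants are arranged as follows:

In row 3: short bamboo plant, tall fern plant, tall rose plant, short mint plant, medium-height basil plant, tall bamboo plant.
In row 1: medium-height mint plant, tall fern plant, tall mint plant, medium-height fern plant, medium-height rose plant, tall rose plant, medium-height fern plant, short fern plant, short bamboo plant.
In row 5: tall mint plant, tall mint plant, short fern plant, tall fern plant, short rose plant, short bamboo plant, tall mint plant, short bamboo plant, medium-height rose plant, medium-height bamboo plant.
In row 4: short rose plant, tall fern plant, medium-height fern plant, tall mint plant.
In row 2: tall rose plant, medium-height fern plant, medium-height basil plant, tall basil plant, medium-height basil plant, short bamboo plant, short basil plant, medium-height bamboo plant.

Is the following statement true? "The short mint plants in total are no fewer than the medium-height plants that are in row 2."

short mint plants: 1.
medium-height plants in row 2: 4.
The claim requires 1 ≥ 4, which does not hold.

False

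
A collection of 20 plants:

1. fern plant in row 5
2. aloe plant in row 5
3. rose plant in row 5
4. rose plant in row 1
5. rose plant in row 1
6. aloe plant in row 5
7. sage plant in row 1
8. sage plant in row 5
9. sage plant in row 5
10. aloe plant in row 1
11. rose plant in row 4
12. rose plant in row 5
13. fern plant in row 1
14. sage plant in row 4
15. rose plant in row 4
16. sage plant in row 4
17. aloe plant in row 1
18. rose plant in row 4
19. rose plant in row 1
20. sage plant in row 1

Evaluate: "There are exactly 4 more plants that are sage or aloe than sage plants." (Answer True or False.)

True

There are 10 plants that are sage or aloe.
There are 6 sage plants.
The claim requires 10 − 6 (= 4) to equal 4, which holds.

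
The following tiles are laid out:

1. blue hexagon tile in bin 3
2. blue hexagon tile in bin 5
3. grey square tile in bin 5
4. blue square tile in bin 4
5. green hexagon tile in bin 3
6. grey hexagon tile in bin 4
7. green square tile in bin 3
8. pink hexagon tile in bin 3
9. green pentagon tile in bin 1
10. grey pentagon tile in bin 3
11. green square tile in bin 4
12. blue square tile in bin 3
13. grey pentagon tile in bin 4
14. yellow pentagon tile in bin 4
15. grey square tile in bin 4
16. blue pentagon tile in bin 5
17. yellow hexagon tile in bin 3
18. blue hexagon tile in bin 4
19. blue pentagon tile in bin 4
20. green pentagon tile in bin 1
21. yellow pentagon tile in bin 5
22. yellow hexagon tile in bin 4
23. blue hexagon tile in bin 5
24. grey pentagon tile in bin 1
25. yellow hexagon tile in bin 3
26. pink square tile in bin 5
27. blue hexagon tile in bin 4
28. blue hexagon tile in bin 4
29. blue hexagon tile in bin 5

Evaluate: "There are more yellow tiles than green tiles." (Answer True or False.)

False

There are 5 yellow tiles.
There are 5 green tiles.
The claim requires 5 > 5, which does not hold.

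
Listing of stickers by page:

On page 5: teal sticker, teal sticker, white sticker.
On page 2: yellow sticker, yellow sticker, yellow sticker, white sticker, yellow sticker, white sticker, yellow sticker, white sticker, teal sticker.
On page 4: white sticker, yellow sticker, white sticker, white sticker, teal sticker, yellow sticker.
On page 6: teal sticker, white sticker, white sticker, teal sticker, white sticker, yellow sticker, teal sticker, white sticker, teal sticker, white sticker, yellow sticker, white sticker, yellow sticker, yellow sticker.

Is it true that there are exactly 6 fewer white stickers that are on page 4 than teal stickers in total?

There are 3 white stickers on page 4.
There are 8 teal stickers.
The claim requires 8 − 3 (= 5) to equal 6, which does not hold.

False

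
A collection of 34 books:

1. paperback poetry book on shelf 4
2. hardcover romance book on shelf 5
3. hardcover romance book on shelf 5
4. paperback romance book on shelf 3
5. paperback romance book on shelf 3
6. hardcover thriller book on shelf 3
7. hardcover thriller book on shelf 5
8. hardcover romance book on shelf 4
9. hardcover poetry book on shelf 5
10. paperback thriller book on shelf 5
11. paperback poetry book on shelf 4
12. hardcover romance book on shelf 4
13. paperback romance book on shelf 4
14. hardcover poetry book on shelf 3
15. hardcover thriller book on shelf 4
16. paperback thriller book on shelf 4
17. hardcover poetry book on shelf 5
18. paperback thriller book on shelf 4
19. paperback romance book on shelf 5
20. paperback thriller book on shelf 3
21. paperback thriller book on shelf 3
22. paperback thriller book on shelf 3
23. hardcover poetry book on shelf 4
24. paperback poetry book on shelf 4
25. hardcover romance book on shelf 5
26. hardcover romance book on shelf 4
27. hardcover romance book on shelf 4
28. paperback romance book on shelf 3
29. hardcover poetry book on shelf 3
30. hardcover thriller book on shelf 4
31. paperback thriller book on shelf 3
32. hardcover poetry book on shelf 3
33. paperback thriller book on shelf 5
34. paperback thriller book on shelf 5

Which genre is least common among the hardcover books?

Counts by genre (restricted to hardcover books): romance 7, poetry 6, thriller 4.
The minimum is 4, held uniquely by thriller.

thriller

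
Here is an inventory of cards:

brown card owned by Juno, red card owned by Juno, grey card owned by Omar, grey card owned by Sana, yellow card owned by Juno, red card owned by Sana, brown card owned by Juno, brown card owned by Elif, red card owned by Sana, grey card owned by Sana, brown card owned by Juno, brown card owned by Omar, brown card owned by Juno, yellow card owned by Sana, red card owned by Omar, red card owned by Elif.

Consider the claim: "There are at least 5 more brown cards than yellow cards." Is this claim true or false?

False

brown cards: 6.
yellow cards: 2.
The claim requires 6 − 2 = 4 ≥ 5, which does not hold.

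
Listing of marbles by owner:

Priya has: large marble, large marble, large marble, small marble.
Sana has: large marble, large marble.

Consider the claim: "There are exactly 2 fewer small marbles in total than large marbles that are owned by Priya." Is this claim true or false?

|small marbles| = 1.
|large marbles owned by Priya| = 3.
The claim requires 3 − 1 (= 2) to equal 2, which holds.

True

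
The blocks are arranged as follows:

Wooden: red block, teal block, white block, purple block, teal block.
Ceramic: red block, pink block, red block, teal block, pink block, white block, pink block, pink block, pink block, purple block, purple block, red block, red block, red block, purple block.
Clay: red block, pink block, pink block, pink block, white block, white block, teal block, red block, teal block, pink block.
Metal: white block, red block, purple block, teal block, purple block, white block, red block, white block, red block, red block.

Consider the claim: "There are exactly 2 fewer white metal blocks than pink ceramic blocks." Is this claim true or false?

There are 3 white metal blocks.
There are 5 pink ceramic blocks.
The claim requires 5 − 3 (= 2) to equal 2, which holds.

True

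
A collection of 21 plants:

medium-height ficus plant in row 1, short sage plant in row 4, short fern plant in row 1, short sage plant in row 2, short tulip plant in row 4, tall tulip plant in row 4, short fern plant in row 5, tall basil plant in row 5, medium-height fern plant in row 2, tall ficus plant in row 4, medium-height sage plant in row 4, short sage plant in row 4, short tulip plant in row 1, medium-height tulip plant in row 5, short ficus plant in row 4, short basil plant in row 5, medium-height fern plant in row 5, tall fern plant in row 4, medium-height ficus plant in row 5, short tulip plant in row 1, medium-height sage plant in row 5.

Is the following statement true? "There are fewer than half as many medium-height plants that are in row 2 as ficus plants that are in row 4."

False

There is 1 medium-height plant in row 2.
There are 2 ficus plants in row 4.
The claim requires 2 × 1 = 2 < 2, which does not hold.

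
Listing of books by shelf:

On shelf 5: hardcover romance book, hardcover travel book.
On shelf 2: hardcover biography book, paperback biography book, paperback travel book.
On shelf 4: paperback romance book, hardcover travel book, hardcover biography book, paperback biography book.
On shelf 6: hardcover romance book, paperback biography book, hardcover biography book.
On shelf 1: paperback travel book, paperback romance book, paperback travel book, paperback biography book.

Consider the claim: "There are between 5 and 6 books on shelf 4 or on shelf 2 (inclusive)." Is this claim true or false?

books on shelf 4 or on shelf 2: 7.
The claim requires 5 ≤ 7 ≤ 6, which does not hold.

False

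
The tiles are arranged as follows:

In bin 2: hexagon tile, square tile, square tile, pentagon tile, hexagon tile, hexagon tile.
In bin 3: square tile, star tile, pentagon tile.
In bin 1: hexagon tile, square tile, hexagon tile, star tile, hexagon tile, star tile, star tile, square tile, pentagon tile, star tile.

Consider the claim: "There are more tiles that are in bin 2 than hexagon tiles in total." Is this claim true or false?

There are 6 tiles in bin 2.
There are 6 hexagon tiles.
The claim requires 6 > 6, which does not hold.

False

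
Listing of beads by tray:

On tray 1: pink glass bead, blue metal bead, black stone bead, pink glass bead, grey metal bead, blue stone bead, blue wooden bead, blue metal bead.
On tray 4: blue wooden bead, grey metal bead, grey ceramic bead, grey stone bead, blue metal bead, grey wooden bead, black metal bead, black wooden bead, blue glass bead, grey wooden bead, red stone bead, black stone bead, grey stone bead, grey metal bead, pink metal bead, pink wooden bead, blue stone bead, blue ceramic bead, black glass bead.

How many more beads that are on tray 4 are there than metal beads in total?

11

beads on tray 4: 19.
metal beads: 8.
19 − 8 = 11.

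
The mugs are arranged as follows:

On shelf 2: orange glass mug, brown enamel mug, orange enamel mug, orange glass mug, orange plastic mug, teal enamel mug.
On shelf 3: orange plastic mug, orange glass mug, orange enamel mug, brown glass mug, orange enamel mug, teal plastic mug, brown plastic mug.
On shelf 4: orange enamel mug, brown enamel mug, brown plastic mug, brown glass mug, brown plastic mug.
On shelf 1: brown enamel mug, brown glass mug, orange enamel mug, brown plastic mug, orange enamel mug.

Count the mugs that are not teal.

Total mugs: 23; with the excluded value: 2; remaining 23 − 2 = 21.

21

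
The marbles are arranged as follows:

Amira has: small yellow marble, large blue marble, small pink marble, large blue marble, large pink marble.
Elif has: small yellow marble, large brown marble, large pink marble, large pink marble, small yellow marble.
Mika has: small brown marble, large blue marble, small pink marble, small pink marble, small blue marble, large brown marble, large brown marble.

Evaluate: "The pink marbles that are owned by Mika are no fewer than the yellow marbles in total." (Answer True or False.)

Count of pink marbles owned by Mika: 2.
There are 3 yellow marbles.
The claim requires 2 ≥ 3, which does not hold.

False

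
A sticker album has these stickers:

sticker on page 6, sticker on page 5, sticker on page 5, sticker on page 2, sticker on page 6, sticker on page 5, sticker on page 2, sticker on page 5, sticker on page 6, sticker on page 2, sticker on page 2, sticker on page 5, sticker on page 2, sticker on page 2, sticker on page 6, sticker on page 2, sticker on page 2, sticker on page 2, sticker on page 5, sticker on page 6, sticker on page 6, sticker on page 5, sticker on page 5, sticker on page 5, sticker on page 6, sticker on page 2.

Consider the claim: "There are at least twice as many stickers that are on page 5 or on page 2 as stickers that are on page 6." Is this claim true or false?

True

There are 19 stickers on page 5 or on page 2.
There are 7 stickers on page 6.
The claim requires 19 ≥ 2 × 7 = 14, which holds.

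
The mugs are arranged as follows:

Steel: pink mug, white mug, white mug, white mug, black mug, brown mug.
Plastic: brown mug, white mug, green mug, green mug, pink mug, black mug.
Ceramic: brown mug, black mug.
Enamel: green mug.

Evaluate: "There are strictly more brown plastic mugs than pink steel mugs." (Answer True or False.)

False

brown plastic mugs: 1.
pink steel mugs: 1.
The claim requires 1 > 1, which does not hold.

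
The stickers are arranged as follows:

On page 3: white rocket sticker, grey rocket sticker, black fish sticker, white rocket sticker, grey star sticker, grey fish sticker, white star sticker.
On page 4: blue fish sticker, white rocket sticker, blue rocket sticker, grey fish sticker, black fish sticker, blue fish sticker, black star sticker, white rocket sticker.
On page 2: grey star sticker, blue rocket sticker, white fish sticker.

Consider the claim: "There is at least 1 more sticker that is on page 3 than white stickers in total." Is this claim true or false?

|stickers on page 3| = 7.
|white stickers| = 6.
The claim requires 7 − 6 = 1 ≥ 1, which holds.

True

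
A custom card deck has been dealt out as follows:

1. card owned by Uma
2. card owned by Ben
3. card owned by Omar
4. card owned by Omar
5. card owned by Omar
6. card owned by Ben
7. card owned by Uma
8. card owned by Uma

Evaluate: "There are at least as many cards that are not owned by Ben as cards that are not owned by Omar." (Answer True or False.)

True

cards that are not owned by Ben: 6.
cards that are not owned by Omar: 5.
The claim requires 6 ≥ 5, which holds.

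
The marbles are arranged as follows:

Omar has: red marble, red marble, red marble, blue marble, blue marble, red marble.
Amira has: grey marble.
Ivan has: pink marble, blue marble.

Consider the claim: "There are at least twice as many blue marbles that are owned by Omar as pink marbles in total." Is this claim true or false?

|blue marbles owned by Omar| = 2.
|pink marbles| = 1.
The claim requires 2 ≥ 2 × 1 = 2, which holds.

True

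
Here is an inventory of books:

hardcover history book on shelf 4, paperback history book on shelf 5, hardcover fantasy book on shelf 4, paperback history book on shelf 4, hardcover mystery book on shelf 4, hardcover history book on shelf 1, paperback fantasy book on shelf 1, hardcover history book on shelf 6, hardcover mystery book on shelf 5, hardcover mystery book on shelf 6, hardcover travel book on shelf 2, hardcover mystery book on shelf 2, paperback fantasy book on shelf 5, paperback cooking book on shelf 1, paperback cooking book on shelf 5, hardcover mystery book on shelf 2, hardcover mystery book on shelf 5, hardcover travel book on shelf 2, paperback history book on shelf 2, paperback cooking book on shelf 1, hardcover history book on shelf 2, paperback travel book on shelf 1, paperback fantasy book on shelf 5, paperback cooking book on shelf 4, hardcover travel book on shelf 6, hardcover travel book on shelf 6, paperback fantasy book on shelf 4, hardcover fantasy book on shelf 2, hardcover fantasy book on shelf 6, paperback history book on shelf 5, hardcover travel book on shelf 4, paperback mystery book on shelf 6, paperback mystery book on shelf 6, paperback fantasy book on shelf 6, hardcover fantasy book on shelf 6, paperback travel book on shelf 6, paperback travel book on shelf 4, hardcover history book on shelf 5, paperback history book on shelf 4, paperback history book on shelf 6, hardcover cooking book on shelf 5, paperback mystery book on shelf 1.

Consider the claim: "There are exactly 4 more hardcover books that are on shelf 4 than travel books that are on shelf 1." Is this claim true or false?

There are 4 hardcover books on shelf 4.
There is 1 travel book on shelf 1.
The claim requires 4 − 1 (= 3) to equal 4, which does not hold.

False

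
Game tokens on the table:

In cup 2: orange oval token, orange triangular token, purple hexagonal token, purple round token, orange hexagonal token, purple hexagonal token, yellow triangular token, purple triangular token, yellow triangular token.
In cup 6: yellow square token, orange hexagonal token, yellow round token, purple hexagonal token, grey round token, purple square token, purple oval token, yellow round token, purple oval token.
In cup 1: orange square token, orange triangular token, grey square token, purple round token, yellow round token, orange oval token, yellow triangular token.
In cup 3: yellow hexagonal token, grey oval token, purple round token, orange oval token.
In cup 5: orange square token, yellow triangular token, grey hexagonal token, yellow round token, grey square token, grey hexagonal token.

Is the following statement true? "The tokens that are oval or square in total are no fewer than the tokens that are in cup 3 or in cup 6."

There are 12 tokens that are oval or square.
There are 13 tokens in cup 3 or in cup 6.
The claim requires 12 ≥ 13, which does not hold.

False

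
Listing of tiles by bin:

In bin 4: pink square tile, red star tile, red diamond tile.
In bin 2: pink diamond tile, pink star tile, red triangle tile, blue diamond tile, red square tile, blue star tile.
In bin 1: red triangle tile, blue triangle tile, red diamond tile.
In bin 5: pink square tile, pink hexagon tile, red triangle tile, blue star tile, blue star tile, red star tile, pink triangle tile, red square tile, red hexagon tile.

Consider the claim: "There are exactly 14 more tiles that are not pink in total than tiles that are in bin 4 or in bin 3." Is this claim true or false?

|tiles that are not pink| = 15.
|tiles in bin 4 or in bin 3| = 3.
The claim requires 15 − 3 (= 12) to equal 14, which does not hold.

False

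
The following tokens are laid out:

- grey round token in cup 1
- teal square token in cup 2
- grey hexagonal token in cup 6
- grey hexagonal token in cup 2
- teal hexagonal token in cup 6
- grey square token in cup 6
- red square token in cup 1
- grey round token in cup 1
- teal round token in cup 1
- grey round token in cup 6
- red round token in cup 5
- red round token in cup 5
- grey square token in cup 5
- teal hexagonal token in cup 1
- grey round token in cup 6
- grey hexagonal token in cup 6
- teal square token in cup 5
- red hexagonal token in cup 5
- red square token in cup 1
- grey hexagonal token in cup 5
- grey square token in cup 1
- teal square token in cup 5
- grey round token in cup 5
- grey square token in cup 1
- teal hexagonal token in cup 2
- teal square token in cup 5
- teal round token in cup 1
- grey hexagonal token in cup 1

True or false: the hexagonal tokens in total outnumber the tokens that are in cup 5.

|hexagonal tokens| = 9.
|tokens in cup 5| = 9.
The claim requires 9 > 9, which does not hold.

False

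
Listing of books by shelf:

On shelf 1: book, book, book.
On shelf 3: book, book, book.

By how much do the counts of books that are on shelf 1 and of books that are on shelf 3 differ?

books on shelf 1: 3. books on shelf 3: 3.
|3 − 3| = 3 − 3 = 0.

0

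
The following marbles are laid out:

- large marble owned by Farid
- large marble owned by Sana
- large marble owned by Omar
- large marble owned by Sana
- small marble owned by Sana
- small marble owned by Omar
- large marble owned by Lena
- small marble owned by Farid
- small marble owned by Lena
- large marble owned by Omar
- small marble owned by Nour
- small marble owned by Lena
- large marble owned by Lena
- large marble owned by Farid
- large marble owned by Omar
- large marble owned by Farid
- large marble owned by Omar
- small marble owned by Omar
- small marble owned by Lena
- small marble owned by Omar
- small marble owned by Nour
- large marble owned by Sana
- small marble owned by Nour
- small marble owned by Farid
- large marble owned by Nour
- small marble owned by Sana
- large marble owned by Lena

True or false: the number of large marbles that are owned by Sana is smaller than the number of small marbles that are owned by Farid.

|large marbles owned by Sana| = 3.
|small marbles owned by Farid| = 2.
The claim requires 3 < 2, which does not hold.

False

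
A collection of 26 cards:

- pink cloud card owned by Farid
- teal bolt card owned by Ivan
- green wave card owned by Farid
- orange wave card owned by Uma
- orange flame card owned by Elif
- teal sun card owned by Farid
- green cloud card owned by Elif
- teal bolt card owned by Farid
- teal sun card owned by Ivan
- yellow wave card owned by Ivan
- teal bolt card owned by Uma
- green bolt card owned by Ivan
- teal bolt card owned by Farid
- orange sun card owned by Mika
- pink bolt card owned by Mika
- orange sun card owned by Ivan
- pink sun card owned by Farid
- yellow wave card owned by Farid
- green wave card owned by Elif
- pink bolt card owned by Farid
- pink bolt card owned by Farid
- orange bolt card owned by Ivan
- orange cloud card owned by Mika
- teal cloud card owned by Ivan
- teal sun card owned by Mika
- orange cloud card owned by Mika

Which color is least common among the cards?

yellow

Counts by color: teal 8, orange 7, pink 5, green 4, yellow 2.
The minimum is 2, held uniquely by yellow.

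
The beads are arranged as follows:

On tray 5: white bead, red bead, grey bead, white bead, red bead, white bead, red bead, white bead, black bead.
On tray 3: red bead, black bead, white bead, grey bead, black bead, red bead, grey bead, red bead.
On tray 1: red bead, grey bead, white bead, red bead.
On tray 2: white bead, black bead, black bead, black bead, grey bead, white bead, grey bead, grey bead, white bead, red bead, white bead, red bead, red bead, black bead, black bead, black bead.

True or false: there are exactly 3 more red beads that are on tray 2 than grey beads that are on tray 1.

|red beads on tray 2| = 3.
|grey beads on tray 1| = 1.
The claim requires 3 − 1 (= 2) to equal 3, which does not hold.

False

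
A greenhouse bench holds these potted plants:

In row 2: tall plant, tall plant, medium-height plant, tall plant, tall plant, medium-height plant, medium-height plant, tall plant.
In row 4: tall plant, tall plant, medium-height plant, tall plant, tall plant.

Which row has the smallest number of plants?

row 4

Counts by row: row 2→8, row 4→5.
The minimum is 5, held uniquely by row 4.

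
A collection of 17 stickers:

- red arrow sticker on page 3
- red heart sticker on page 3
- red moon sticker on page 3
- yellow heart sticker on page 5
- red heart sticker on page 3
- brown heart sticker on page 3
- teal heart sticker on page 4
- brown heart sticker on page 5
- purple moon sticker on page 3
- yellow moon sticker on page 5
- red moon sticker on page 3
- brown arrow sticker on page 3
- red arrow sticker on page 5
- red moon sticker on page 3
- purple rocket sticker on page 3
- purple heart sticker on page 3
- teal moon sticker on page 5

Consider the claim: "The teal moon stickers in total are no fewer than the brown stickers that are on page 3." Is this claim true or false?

False

There is 1 teal moon sticker.
There are 2 brown stickers on page 3.
The claim requires 1 ≥ 2, which does not hold.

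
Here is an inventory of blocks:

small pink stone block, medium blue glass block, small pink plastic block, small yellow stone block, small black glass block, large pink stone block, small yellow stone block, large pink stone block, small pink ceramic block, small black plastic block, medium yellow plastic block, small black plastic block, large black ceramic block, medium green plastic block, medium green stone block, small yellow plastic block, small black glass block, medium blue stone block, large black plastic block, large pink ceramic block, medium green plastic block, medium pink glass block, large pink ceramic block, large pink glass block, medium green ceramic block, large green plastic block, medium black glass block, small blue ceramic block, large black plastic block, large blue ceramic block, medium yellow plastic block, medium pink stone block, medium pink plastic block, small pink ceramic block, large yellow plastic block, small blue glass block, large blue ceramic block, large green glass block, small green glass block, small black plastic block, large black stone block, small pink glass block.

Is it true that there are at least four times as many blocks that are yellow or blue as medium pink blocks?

True

|blocks that are yellow or blue| = 12.
|medium pink blocks| = 3.
The claim requires 12 ≥ 4 × 3 = 12, which holds.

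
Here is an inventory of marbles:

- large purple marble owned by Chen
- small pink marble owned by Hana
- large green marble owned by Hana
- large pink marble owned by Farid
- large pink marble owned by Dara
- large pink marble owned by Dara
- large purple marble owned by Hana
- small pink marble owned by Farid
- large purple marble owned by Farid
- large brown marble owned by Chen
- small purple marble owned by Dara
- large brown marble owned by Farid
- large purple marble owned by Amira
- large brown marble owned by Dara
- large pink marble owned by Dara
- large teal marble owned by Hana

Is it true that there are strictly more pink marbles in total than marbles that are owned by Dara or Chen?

False

|pink marbles| = 6.
|marbles owned by Dara or Chen| = 7.
The claim requires 6 > 7, which does not hold.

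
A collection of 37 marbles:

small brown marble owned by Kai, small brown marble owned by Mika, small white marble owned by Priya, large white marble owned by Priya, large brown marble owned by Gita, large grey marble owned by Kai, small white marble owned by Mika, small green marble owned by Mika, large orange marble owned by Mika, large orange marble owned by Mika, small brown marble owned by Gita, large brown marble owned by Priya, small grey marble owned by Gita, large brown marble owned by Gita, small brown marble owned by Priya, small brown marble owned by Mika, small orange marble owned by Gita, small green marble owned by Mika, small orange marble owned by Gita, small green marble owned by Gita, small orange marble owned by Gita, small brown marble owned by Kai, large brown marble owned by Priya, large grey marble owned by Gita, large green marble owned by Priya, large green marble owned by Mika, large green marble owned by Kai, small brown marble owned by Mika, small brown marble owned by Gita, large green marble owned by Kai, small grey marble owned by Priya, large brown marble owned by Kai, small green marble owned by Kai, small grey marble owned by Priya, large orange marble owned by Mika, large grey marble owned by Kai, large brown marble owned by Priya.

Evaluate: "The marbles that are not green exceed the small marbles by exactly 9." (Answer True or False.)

True

There are 29 marbles that are not green.
There are 20 small marbles.
The claim requires 29 − 20 (= 9) to equal 9, which holds.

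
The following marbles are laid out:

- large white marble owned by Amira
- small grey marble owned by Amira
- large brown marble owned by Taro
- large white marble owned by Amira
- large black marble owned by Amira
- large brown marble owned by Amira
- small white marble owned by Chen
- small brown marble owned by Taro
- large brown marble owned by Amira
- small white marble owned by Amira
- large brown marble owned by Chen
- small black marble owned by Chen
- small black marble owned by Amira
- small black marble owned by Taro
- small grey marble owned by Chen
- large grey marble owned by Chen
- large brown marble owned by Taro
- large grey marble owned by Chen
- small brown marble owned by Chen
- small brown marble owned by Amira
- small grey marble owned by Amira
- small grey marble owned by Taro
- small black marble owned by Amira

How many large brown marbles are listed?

5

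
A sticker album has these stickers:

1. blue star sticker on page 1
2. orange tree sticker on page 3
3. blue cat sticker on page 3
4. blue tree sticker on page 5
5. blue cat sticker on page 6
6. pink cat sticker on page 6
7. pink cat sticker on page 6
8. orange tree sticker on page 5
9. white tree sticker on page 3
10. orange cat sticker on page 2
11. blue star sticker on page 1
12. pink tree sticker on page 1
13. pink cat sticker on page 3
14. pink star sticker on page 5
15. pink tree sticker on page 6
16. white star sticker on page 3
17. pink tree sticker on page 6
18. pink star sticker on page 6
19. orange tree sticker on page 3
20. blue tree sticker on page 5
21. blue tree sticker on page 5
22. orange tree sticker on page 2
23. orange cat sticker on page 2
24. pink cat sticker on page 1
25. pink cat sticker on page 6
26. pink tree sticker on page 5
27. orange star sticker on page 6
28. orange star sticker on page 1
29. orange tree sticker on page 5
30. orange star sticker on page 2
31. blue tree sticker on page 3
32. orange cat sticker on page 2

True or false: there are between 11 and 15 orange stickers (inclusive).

|orange stickers| = 11.
The claim requires 11 ≤ 11 ≤ 15, which holds.

True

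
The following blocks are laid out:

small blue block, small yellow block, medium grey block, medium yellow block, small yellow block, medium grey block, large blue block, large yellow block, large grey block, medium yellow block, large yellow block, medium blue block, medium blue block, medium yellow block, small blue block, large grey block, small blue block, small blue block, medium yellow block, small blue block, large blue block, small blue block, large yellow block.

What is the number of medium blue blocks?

2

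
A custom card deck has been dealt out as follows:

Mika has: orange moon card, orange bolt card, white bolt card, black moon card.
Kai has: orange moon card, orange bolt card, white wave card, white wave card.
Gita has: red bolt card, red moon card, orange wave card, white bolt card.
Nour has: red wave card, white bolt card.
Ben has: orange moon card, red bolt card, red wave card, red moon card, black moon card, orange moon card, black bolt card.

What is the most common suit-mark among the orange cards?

moon

Counts by suit-mark (restricted to orange cards): moon 4, bolt 2, wave 1.
The maximum is 4, held uniquely by moon.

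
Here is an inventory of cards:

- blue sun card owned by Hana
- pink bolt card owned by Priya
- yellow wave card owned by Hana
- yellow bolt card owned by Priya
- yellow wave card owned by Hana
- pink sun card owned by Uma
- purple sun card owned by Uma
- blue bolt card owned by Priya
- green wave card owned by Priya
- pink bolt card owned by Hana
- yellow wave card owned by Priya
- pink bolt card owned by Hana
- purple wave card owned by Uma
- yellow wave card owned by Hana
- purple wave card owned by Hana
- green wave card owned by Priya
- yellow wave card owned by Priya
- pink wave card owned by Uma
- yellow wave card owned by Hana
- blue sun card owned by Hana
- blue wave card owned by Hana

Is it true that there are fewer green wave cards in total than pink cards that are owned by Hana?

False

green wave cards: 2.
pink cards owned by Hana: 2.
The claim requires 2 < 2, which does not hold.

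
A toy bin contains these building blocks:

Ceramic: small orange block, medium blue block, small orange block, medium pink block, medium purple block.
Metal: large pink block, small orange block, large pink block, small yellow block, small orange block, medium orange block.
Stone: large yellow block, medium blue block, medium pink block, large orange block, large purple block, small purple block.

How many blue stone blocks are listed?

1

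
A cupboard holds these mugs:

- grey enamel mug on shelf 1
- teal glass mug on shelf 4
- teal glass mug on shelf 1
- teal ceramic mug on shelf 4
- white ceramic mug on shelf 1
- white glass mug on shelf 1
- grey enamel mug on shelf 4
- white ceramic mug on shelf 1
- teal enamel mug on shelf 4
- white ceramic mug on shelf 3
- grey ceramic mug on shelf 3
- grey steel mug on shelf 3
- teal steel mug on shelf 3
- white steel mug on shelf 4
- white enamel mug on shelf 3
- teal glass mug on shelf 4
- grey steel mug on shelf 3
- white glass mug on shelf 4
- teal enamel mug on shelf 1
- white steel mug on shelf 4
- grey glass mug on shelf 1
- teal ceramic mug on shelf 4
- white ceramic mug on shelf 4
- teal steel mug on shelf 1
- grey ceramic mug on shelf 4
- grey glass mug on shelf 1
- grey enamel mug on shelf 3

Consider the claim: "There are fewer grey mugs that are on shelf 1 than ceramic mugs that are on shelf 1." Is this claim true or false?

|grey mugs on shelf 1| = 3.
|ceramic mugs on shelf 1| = 2.
The claim requires 3 < 2, which does not hold.

False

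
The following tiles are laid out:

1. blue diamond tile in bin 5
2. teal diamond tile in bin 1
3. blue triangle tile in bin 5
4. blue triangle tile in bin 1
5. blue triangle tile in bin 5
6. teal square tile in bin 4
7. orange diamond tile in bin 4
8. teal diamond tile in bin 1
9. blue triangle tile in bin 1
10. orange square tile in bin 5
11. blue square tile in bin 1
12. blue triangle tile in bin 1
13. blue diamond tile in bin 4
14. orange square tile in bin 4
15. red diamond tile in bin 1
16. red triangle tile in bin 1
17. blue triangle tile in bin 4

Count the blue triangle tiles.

6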